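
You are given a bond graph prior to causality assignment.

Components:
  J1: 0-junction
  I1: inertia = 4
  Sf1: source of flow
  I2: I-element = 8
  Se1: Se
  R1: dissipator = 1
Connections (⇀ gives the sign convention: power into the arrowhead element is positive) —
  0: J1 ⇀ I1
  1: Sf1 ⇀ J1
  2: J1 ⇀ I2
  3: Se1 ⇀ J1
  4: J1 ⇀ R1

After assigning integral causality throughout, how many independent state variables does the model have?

bond 1 stroke→Sf1  (Sf1 (Sf) sets flow on bond)
bond 3 stroke→J1  (Se1: effort source, stroke at far end)
bond 0 stroke→I1  (J1 effort already set via bond 3)
bond 2 stroke→I2  (J1: bond 3 brought effort, rest push out)
bond 4 stroke→R1  (0-jn J1 has e-setter on 3)

2  (I1, I2 all integral)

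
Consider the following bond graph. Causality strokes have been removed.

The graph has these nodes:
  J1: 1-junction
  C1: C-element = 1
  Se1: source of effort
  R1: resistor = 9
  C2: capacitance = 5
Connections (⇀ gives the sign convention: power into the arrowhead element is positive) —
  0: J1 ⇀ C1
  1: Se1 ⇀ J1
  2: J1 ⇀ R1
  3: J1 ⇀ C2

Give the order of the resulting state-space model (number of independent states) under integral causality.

b1 |J1  (source Se1 imposes e)
b0 |J1  (C1 integral (e out))
b3 |J1  (prefer integral on C2)
b2 |R1  (J1: last free bond brings flow in)

2  (C1, C2 all integral)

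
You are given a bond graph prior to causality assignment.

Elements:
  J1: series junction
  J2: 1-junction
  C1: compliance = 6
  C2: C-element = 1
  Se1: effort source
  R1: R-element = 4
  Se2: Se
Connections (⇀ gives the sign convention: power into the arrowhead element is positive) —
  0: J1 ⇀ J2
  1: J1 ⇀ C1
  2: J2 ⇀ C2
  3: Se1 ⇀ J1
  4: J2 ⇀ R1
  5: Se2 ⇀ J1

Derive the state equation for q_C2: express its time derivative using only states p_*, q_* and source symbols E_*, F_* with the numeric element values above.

dq_C2/dt = E_Se1/4 + E_Se2/4 - q_C1/24 - q_C2/4

#3 →J1  (Se1: effort source, stroke at far end)
#5 →J1  (Se2 (Se) sets effort on bond)
#1 →J1  (prefer integral on C1)
#0 →J2  (J1: last free bond brings flow in)
#2 →J2  (C2: C, integral causality)
#4 →R1  (J2: last free bond brings flow in)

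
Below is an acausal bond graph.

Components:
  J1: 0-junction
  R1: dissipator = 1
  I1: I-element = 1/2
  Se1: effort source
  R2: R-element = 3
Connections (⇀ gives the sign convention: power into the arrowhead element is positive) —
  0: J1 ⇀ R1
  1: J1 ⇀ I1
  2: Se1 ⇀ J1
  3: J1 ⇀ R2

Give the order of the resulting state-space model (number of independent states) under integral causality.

1  (I1 all integral)

bond 2 →J1  (Se1: effort source, stroke at far end)
bond 0 →R1  (0-jn J1 has e-setter on 2)
bond 1 →I1  (common-e at J1 fixed by 2)
bond 3 →R2  (J1: bond 2 brought effort, rest push out)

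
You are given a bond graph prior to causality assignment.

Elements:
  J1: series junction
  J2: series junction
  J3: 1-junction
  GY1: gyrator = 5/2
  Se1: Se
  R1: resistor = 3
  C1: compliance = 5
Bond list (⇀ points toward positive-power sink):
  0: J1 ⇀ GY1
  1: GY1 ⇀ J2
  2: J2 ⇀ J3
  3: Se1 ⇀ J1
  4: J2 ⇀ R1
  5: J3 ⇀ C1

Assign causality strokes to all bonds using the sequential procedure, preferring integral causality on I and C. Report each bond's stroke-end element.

b0 |GY1
b1 |GY1
b2 |J2
b3 |J1
b4 |J2
b5 |J3

#3 stroke at J1  (Se1 (Se) sets effort on bond)
#0 stroke at GY1  (closing 1-jn rule on J1)
#1 stroke at GY1  (GY GY1: same side as bond 0)
#2 stroke at J2  (J2 flow already set via bond 1)
#4 stroke at J2  (J2 flow already set via bond 1)
#5 stroke at J3  (1-jn J3 has f-setter on 2)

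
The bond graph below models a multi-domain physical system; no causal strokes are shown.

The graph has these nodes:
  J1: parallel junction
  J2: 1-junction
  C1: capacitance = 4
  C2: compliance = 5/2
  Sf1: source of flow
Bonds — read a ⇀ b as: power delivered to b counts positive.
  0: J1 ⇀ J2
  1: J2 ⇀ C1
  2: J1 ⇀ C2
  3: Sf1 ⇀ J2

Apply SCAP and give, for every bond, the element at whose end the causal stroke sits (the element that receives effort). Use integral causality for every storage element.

β3 stroke at Sf1  (Sf1 fixes flow; stroke at Sf1)
β0 stroke at J2  (1-jn J2 has f-setter on 3)
β1 stroke at J2  (common-f at J2 fixed by 3)
β2 stroke at J1  (closing 0-jn rule on J1)

bond 0 stroke→J2
bond 1 stroke→J2
bond 2 stroke→J1
bond 3 stroke→Sf1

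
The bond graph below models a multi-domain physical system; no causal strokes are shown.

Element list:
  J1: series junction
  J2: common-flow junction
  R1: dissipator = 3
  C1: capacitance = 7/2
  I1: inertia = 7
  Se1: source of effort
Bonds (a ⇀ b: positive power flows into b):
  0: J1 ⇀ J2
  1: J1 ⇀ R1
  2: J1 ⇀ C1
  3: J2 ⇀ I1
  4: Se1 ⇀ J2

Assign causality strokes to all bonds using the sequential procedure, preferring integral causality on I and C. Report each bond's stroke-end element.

#0 →J2
#1 →J1
#2 →J1
#3 →I1
#4 →J2

#4 stroke at J2  (source Se1 imposes e)
#2 stroke at J1  (C1 integral (e out))
#3 stroke at I1  (I1: I, integral causality)
#0 stroke at J2  (J2: bond 3 brought flow, rest push out)
#1 stroke at J1  (J1: bond 0 brought flow, rest push out)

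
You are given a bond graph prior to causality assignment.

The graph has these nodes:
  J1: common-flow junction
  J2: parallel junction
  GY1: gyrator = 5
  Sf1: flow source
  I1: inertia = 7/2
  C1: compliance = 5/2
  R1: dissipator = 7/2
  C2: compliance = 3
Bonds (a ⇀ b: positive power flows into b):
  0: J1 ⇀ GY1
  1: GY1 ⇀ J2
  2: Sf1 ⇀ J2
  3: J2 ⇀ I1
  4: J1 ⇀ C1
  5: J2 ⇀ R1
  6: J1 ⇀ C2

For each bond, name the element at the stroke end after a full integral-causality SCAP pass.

b2 stroke at Sf1  (Sf1 fixes flow; stroke at Sf1)
b3 stroke at I1  (I1 integral (f out))
b4 stroke at J1  (prefer integral on C1)
b6 stroke at J1  (prefer integral on C2)
b0 stroke at GY1  (only one flow-in slot at J1)
b1 stroke at GY1  (GY1: gyrator matches bond 0)
b5 stroke at J2  (J2 needs exactly one e-in)

β0 |GY1
β1 |GY1
β2 |Sf1
β3 |I1
β4 |J1
β5 |J2
β6 |J1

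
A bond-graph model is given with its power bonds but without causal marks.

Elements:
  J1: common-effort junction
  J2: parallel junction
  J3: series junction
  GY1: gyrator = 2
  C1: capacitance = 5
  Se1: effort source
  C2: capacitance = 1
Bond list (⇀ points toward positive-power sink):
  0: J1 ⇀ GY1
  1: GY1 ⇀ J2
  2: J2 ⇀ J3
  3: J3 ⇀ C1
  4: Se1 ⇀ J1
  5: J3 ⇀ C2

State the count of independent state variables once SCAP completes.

2  (C1, C2 all integral)

β4 stroke at J1  (Se1 fixes effort; stroke away)
β0 stroke at GY1  (common-e at J1 fixed by 4)
β1 stroke at GY1  (through GY1, causality inverts; strokes same side of GY1)
β2 stroke at J2  (J2 needs exactly one e-in)
β3 stroke at J3  (J3: bond 2 brought flow, rest push out)
β5 stroke at J3  (common-f at J3 fixed by 2)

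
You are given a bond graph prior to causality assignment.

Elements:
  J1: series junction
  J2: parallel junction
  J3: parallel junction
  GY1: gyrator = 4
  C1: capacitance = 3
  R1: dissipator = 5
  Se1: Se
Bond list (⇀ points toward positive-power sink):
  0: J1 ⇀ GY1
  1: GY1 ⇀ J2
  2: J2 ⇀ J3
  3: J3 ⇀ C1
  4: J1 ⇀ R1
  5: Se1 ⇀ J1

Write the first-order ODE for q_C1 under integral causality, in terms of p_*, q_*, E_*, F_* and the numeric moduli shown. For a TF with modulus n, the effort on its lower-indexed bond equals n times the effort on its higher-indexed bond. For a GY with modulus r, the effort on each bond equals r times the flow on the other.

dq_C1/dt = E_Se1/4 - 5*q_C1/48

bond 5 stroke at J1  (Se1 (Se) sets effort on bond)
bond 3 stroke at J3  (C1 outputs effort q/C1)
bond 2 stroke at J2  (J3: bond 3 brought effort, rest push out)
bond 1 stroke at GY1  (J2 effort already set via bond 2)
bond 0 stroke at GY1  (GY1 both-in/both-out from 1)
bond 4 stroke at J1  (common-f at J1 fixed by 0)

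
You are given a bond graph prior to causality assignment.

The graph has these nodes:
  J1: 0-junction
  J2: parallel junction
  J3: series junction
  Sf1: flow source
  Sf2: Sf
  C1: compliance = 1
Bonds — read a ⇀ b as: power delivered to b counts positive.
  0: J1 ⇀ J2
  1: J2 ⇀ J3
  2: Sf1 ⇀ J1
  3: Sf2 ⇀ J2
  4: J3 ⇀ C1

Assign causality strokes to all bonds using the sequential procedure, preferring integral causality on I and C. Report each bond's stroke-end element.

b0 →J1
b1 →J2
b2 →Sf1
b3 →Sf2
b4 →J3

bond 2 stroke→Sf1  (Sf1 (Sf) sets flow on bond)
bond 3 stroke→Sf2  (source Sf2 imposes f)
bond 0 stroke→J1  (J1 needs exactly one e-in)
bond 1 stroke→J2  (J2: last free bond brings effort in)
bond 4 stroke→J3  (common-f at J3 fixed by 1)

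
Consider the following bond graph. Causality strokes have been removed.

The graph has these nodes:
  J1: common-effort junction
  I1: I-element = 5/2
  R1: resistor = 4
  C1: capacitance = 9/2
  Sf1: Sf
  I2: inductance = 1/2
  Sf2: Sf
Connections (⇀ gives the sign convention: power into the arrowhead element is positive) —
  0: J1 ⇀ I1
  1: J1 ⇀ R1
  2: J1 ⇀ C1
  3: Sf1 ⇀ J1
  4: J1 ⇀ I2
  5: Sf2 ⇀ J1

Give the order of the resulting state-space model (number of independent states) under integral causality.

3  (C1, I1, I2 all integral)

b3 stroke at Sf1  (Sf1: flow source, stroke at near end)
b5 stroke at Sf2  (Sf2: flow source, stroke at near end)
b0 stroke at I1  (I1 integral (f out))
b2 stroke at J1  (C1: C, integral causality)
b1 stroke at R1  (common-e at J1 fixed by 2)
b4 stroke at I2  (J1: bond 2 brought effort, rest push out)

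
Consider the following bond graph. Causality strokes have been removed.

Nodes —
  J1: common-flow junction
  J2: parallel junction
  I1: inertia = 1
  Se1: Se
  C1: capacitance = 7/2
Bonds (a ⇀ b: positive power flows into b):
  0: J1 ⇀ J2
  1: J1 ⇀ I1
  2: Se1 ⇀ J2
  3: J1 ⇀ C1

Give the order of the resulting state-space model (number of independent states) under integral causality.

β2 |J2  (Se1 (Se) sets effort on bond)
β0 |J1  (J2 effort already set via bond 2)
β1 |I1  (I1 integral (f out))
β3 |J1  (J1 flow already set via bond 1)

2  (C1, I1 all integral)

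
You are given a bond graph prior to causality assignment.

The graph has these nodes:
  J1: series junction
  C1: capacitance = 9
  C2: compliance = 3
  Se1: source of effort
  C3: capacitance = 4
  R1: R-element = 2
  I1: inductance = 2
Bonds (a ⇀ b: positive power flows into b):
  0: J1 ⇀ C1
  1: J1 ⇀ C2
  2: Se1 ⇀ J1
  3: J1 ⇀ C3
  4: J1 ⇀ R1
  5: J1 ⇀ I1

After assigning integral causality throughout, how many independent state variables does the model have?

bond 2 →J1  (source Se1 imposes e)
bond 0 →J1  (C1: C, integral causality)
bond 1 →J1  (C2 outputs effort q/C2)
bond 3 →J1  (C3: C, integral causality)
bond 5 →I1  (I1 integral (f out))
bond 4 →J1  (common-f at J1 fixed by 5)

4  (C1, C2, C3, I1 all integral)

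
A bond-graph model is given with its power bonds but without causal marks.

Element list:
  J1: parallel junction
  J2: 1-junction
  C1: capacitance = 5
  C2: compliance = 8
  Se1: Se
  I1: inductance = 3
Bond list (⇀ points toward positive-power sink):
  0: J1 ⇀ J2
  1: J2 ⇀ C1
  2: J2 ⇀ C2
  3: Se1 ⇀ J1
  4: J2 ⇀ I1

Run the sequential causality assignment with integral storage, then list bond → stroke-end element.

bond 3 →J1  (source Se1 imposes e)
bond 0 →J2  (J1: bond 3 brought effort, rest push out)
bond 1 →J2  (C1: C, integral causality)
bond 2 →J2  (C2: C, integral causality)
bond 4 →I1  (J2: last free bond brings flow in)

#0 →J2
#1 →J2
#2 →J2
#3 →J1
#4 →I1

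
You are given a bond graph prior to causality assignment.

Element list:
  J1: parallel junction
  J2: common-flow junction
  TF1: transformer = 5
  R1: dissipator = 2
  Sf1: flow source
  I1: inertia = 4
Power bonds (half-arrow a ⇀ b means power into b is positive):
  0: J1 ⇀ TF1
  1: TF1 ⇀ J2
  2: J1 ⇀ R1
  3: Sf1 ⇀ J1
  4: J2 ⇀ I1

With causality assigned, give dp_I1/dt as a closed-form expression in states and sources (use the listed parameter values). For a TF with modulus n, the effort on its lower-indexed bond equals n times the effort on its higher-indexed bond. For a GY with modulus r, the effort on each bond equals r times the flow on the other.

dp_I1/dt = 2*F_Sf1/5 - p_I1/50

bond 3 →Sf1  (Sf1 fixes flow; stroke at Sf1)
bond 4 →I1  (I1: I, integral causality)
bond 1 →J2  (J2 flow already set via bond 4)
bond 0 →TF1  (TF1: transformer flips bond 1)
bond 2 →J1  (closing 0-jn rule on J1)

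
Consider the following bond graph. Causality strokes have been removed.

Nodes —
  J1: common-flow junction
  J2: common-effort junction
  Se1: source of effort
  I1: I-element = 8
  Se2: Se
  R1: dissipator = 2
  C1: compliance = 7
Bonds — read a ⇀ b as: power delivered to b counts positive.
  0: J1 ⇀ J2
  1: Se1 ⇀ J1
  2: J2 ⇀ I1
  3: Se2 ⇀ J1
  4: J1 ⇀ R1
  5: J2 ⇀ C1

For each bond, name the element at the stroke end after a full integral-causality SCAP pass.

β0 →J1
β1 →J1
β2 →I1
β3 →J1
β4 →R1
β5 →J2

b1 stroke at J1  (Se1: effort source, stroke at far end)
b3 stroke at J1  (source Se2 imposes e)
b2 stroke at I1  (prefer integral on I1)
b5 stroke at J2  (C1: C, integral causality)
b0 stroke at J1  (J2: bond 5 brought effort, rest push out)
b4 stroke at R1  (J1: last free bond brings flow in)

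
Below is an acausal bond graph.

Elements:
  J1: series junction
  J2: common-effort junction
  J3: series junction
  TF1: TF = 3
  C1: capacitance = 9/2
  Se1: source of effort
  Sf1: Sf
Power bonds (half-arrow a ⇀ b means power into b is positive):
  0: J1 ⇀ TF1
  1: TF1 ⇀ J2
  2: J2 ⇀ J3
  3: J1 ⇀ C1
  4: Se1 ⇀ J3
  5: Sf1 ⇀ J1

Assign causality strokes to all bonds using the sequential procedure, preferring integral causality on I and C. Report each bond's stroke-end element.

β0 →J1
β1 →TF1
β2 →J2
β3 →J1
β4 →J3
β5 →Sf1

b4 stroke→J3  (Se1: effort source, stroke at far end)
b5 stroke→Sf1  (Sf1 fixes flow; stroke at Sf1)
b0 stroke→J1  (J1: bond 5 brought flow, rest push out)
b3 stroke→J1  (common-f at J1 fixed by 5)
b2 stroke→J2  (J3: last free bond brings flow in)
b1 stroke→TF1  (through TF1, causality passes straight; one stroke at TF1)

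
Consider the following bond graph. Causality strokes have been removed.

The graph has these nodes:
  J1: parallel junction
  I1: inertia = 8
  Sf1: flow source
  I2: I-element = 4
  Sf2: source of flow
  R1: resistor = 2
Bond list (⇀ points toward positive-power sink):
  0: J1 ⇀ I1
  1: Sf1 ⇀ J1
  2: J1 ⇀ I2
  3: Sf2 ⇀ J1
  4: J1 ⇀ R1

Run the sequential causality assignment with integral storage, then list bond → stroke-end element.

b1 stroke→Sf1  (Sf1: flow source, stroke at near end)
b3 stroke→Sf2  (source Sf2 imposes f)
b0 stroke→I1  (prefer integral on I1)
b2 stroke→I2  (I2 integral (f out))
b4 stroke→J1  (closing 0-jn rule on J1)

bond 0 →I1
bond 1 →Sf1
bond 2 →I2
bond 3 →Sf2
bond 4 →J1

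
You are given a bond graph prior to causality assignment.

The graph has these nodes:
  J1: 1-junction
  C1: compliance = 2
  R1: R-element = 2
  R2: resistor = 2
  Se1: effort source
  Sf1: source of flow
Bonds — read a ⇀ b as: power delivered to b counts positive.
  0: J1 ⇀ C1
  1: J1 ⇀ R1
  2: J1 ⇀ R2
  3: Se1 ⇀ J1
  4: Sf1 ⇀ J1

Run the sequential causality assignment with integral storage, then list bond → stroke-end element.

β3 |J1  (Se1: effort source, stroke at far end)
β4 |Sf1  (source Sf1 imposes f)
β0 |J1  (J1: bond 4 brought flow, rest push out)
β1 |J1  (J1: bond 4 brought flow, rest push out)
β2 |J1  (J1: bond 4 brought flow, rest push out)

#0 stroke at J1
#1 stroke at J1
#2 stroke at J1
#3 stroke at J1
#4 stroke at Sf1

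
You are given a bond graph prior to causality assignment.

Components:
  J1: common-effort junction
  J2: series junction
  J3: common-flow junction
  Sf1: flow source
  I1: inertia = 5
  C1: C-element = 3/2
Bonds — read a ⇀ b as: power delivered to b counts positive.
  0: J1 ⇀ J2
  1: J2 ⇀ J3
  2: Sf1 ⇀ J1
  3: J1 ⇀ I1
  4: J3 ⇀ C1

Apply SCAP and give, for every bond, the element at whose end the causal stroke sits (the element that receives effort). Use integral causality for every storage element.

bond 0 stroke→J1
bond 1 stroke→J2
bond 2 stroke→Sf1
bond 3 stroke→I1
bond 4 stroke→J3

β2 |Sf1  (Sf1 (Sf) sets flow on bond)
β3 |I1  (I1: I, integral causality)
β0 |J1  (only one effort-in slot at J1)
β1 |J2  (J2 flow already set via bond 0)
β4 |J3  (1-jn J3 has f-setter on 1)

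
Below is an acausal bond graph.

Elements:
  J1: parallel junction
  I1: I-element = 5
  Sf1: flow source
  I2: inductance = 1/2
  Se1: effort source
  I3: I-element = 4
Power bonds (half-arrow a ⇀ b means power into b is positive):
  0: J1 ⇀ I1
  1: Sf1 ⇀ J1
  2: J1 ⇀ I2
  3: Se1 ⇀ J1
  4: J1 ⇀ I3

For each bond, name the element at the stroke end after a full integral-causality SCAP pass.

bond 0 stroke at I1
bond 1 stroke at Sf1
bond 2 stroke at I2
bond 3 stroke at J1
bond 4 stroke at I3

bond 1 stroke→Sf1  (Sf1: flow source, stroke at near end)
bond 3 stroke→J1  (Se1: effort source, stroke at far end)
bond 0 stroke→I1  (common-e at J1 fixed by 3)
bond 2 stroke→I2  (common-e at J1 fixed by 3)
bond 4 stroke→I3  (J1 effort already set via bond 3)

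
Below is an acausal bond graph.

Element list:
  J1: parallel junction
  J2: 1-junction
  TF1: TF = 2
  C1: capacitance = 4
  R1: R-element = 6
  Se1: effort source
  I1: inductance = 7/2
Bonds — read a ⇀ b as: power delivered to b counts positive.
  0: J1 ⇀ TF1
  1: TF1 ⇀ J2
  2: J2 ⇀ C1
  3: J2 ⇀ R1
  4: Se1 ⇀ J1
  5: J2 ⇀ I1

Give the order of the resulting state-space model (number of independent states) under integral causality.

2  (C1, I1 all integral)

#4 |J1  (source Se1 imposes e)
#0 |TF1  (0-jn J1 has e-setter on 4)
#1 |J2  (TF1: transformer flips bond 0)
#2 |J2  (C1 integral (e out))
#5 |I1  (I1: I, integral causality)
#3 |J2  (J2: bond 5 brought flow, rest push out)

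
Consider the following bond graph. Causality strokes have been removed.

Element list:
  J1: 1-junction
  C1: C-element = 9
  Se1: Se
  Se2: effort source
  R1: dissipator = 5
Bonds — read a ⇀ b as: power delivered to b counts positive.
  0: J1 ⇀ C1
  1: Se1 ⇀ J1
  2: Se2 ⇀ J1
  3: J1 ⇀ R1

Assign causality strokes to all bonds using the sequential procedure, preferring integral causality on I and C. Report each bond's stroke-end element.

#1 |J1  (source Se1 imposes e)
#2 |J1  (source Se2 imposes e)
#0 |J1  (prefer integral on C1)
#3 |R1  (closing 1-jn rule on J1)

b0 →J1
b1 →J1
b2 →J1
b3 →R1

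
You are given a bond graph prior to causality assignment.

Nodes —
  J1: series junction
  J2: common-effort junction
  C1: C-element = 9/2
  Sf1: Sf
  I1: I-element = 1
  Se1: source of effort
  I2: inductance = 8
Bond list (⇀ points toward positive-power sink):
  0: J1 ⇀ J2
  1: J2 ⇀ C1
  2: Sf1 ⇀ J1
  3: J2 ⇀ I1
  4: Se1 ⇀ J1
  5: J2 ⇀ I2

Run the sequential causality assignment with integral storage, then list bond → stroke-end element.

bond 2 stroke→Sf1  (source Sf1 imposes f)
bond 4 stroke→J1  (Se1 (Se) sets effort on bond)
bond 0 stroke→J1  (J1: bond 2 brought flow, rest push out)
bond 1 stroke→J2  (prefer integral on C1)
bond 3 stroke→I1  (0-jn J2 has e-setter on 1)
bond 5 stroke→I2  (J2 effort already set via bond 1)

bond 0 stroke→J1
bond 1 stroke→J2
bond 2 stroke→Sf1
bond 3 stroke→I1
bond 4 stroke→J1
bond 5 stroke→I2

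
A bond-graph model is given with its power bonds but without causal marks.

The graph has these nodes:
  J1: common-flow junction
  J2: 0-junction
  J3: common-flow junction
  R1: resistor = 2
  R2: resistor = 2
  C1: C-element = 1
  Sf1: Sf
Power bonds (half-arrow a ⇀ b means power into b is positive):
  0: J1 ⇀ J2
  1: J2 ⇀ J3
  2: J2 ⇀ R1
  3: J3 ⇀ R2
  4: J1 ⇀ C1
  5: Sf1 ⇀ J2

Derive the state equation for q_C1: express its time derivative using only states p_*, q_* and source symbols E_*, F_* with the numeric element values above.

dq_C1/dt = -F_Sf1 - q_C1

b5 |Sf1  (source Sf1 imposes f)
b4 |J1  (prefer integral on C1)
b0 |J2  (only one flow-in slot at J1)
b1 |J3  (J2: bond 0 brought effort, rest push out)
b2 |R1  (common-e at J2 fixed by 0)
b3 |R2  (J3 needs exactly one f-in)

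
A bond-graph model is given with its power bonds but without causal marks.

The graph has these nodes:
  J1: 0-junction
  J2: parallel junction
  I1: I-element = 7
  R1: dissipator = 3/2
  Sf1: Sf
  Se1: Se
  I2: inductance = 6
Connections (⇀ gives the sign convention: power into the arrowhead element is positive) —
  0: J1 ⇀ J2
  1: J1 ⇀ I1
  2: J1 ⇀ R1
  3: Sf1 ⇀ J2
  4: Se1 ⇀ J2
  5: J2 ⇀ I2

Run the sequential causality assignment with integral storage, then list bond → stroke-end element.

β3 |Sf1  (source Sf1 imposes f)
β4 |J2  (Se1: effort source, stroke at far end)
β0 |J1  (0-jn J2 has e-setter on 4)
β5 |I2  (0-jn J2 has e-setter on 4)
β1 |I1  (0-jn J1 has e-setter on 0)
β2 |R1  (0-jn J1 has e-setter on 0)

bond 0 stroke→J1
bond 1 stroke→I1
bond 2 stroke→R1
bond 3 stroke→Sf1
bond 4 stroke→J2
bond 5 stroke→I2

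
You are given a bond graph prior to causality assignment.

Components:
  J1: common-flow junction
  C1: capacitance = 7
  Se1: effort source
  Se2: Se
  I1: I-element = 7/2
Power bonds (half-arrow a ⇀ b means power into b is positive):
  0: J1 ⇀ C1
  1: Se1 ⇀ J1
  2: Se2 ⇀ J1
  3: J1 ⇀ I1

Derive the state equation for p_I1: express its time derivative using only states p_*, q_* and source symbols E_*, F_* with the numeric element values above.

β1 stroke→J1  (Se1 (Se) sets effort on bond)
β2 stroke→J1  (Se2 (Se) sets effort on bond)
β0 stroke→J1  (C1 outputs effort q/C1)
β3 stroke→I1  (closing 1-jn rule on J1)

dp_I1/dt = E_Se1 + E_Se2 - q_C1/7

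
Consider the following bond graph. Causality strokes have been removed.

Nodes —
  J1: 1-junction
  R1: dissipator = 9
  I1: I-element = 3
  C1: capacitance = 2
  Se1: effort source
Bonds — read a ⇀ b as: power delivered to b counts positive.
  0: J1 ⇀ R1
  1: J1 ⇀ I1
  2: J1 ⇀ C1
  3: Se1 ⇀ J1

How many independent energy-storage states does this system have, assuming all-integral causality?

2  (C1, I1 all integral)

b3 →J1  (source Se1 imposes e)
b1 →I1  (prefer integral on I1)
b0 →J1  (J1 flow already set via bond 1)
b2 →J1  (J1: bond 1 brought flow, rest push out)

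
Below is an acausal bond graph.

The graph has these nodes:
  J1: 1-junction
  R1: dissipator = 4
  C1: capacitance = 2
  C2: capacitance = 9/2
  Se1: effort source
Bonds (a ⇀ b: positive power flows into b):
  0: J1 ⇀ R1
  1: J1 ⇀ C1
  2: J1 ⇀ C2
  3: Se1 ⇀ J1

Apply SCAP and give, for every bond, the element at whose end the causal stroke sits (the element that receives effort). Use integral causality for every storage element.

β0 →R1
β1 →J1
β2 →J1
β3 →J1

bond 3 stroke at J1  (Se1 (Se) sets effort on bond)
bond 1 stroke at J1  (C1 integral (e out))
bond 2 stroke at J1  (prefer integral on C2)
bond 0 stroke at R1  (J1 needs exactly one f-in)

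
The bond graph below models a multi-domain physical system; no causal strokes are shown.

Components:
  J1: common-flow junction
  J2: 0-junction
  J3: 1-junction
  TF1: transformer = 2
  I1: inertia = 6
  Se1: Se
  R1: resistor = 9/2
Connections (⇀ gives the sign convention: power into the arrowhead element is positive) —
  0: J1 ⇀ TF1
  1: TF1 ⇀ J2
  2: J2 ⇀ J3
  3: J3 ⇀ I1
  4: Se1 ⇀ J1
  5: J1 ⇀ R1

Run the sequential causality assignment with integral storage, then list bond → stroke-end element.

b0 stroke at TF1
b1 stroke at J2
b2 stroke at J3
b3 stroke at I1
b4 stroke at J1
b5 stroke at J1

bond 4 stroke at J1  (Se1 (Se) sets effort on bond)
bond 3 stroke at I1  (prefer integral on I1)
bond 2 stroke at J3  (J3: bond 3 brought flow, rest push out)
bond 1 stroke at J2  (closing 0-jn rule on J2)
bond 0 stroke at TF1  (TF TF1: opposite of bond 1)
bond 5 stroke at J1  (1-jn J1 has f-setter on 0)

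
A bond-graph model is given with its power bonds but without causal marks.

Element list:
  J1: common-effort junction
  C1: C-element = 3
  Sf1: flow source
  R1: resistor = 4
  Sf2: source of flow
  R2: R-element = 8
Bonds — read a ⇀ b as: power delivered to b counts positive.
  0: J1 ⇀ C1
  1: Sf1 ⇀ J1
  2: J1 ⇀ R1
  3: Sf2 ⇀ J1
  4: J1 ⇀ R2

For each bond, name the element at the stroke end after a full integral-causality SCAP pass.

b1 |Sf1  (Sf1 fixes flow; stroke at Sf1)
b3 |Sf2  (Sf2 (Sf) sets flow on bond)
b0 |J1  (C1 outputs effort q/C1)
b2 |R1  (J1 effort already set via bond 0)
b4 |R2  (J1 effort already set via bond 0)

β0 stroke→J1
β1 stroke→Sf1
β2 stroke→R1
β3 stroke→Sf2
β4 stroke→R2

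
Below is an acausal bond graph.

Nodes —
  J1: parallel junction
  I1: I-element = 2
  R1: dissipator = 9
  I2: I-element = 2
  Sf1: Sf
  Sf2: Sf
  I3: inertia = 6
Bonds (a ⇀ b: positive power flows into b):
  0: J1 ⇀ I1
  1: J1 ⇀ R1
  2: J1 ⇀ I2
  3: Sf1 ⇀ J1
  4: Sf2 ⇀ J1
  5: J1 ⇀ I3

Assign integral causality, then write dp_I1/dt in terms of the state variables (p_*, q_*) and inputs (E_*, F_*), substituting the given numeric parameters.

bond 3 stroke→Sf1  (Sf1 fixes flow; stroke at Sf1)
bond 4 stroke→Sf2  (source Sf2 imposes f)
bond 0 stroke→I1  (I1 integral (f out))
bond 2 stroke→I2  (I2: I, integral causality)
bond 5 stroke→I3  (I3 integral (f out))
bond 1 stroke→J1  (J1 needs exactly one e-in)

dp_I1/dt = 9*F_Sf1 + 9*F_Sf2 - 9*p_I1/2 - 9*p_I2/2 - 3*p_I3/2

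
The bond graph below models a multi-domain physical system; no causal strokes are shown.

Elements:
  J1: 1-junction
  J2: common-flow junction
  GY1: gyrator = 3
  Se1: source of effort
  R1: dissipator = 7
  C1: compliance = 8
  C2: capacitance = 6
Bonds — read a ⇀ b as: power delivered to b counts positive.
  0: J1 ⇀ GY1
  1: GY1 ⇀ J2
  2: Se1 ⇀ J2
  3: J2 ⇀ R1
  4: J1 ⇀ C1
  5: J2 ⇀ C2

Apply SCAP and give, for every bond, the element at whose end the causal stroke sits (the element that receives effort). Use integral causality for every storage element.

bond 0 →GY1
bond 1 →GY1
bond 2 →J2
bond 3 →J2
bond 4 →J1
bond 5 →J2

β2 |J2  (Se1 (Se) sets effort on bond)
β4 |J1  (C1 outputs effort q/C1)
β0 |GY1  (only one flow-in slot at J1)
β1 |GY1  (GY GY1: same side as bond 0)
β3 |J2  (1-jn J2 has f-setter on 1)
β5 |J2  (J2 flow already set via bond 1)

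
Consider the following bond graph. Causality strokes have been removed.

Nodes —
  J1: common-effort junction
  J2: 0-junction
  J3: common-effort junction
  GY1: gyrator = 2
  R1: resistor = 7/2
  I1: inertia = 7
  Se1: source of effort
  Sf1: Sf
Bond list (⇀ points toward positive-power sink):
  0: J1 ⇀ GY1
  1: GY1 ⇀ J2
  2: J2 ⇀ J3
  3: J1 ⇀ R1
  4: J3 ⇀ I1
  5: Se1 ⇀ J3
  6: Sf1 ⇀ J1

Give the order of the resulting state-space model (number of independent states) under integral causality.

bond 5 stroke at J3  (Se1 (Se) sets effort on bond)
bond 6 stroke at Sf1  (Sf1: flow source, stroke at near end)
bond 2 stroke at J2  (J3 effort already set via bond 5)
bond 4 stroke at I1  (J3 effort already set via bond 5)
bond 1 stroke at GY1  (0-jn J2 has e-setter on 2)
bond 0 stroke at GY1  (GY GY1: same side as bond 1)
bond 3 stroke at J1  (only one effort-in slot at J1)

1  (I1 all integral)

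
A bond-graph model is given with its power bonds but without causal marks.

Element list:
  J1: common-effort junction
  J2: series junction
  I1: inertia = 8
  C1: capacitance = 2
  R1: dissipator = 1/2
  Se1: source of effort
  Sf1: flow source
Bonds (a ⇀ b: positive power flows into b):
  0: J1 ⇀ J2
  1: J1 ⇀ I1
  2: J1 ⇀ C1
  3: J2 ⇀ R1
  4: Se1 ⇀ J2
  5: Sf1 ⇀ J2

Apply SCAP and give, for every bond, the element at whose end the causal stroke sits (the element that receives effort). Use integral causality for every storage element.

bond 0 stroke at J2
bond 1 stroke at I1
bond 2 stroke at J1
bond 3 stroke at J2
bond 4 stroke at J2
bond 5 stroke at Sf1

β4 stroke→J2  (Se1 (Se) sets effort on bond)
β5 stroke→Sf1  (Sf1 fixes flow; stroke at Sf1)
β0 stroke→J2  (common-f at J2 fixed by 5)
β3 stroke→J2  (common-f at J2 fixed by 5)
β1 stroke→I1  (prefer integral on I1)
β2 stroke→J1  (closing 0-jn rule on J1)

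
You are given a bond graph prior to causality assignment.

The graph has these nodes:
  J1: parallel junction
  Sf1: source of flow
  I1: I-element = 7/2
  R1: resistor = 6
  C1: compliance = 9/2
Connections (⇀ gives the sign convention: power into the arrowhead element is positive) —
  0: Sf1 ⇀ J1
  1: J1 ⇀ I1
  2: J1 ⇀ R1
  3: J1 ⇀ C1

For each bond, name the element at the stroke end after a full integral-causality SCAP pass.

bond 0 stroke→Sf1  (Sf1: flow source, stroke at near end)
bond 1 stroke→I1  (prefer integral on I1)
bond 3 stroke→J1  (C1 outputs effort q/C1)
bond 2 stroke→R1  (J1: bond 3 brought effort, rest push out)

b0 |Sf1
b1 |I1
b2 |R1
b3 |J1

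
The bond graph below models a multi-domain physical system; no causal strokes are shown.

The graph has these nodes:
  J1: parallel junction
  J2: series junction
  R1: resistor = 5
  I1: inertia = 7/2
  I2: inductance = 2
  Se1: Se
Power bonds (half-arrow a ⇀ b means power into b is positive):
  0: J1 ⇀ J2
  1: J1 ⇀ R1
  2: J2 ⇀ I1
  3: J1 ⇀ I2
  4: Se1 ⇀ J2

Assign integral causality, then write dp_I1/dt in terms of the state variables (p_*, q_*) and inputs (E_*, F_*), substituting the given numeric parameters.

β4 →J2  (Se1 fixes effort; stroke away)
β2 →I1  (I1: I, integral causality)
β0 →J2  (J2 flow already set via bond 2)
β3 →I2  (I2: I, integral causality)
β1 →J1  (J1: last free bond brings effort in)

dp_I1/dt = E_Se1 - 10*p_I1/7 - 5*p_I2/2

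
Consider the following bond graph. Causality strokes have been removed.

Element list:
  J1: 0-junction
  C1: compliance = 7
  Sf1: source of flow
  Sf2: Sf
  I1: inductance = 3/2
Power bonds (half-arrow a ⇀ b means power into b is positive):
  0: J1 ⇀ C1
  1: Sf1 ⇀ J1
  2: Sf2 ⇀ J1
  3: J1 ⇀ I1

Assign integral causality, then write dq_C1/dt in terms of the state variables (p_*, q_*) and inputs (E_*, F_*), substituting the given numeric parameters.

b1 stroke at Sf1  (source Sf1 imposes f)
b2 stroke at Sf2  (Sf2 fixes flow; stroke at Sf2)
b0 stroke at J1  (prefer integral on C1)
b3 stroke at I1  (0-jn J1 has e-setter on 0)

dq_C1/dt = F_Sf1 + F_Sf2 - 2*p_I1/3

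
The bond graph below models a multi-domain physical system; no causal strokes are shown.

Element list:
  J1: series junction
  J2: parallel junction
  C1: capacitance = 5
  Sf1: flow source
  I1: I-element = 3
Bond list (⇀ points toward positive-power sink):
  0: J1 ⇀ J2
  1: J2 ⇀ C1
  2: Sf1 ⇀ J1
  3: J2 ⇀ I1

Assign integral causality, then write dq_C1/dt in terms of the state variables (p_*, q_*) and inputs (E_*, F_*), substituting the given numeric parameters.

b2 |Sf1  (Sf1: flow source, stroke at near end)
b0 |J1  (J1: bond 2 brought flow, rest push out)
b1 |J2  (prefer integral on C1)
b3 |I1  (common-e at J2 fixed by 1)

dq_C1/dt = F_Sf1 - p_I1/3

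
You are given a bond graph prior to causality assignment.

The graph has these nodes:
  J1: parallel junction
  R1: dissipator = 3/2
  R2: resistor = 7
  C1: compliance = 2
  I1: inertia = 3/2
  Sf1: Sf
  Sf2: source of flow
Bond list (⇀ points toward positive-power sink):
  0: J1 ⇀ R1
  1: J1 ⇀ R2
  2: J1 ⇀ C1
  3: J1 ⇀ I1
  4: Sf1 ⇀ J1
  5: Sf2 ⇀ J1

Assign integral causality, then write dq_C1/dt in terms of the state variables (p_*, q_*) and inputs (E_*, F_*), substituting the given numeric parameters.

β4 |Sf1  (Sf1 fixes flow; stroke at Sf1)
β5 |Sf2  (Sf2 (Sf) sets flow on bond)
β2 |J1  (C1 integral (e out))
β0 |R1  (common-e at J1 fixed by 2)
β1 |R2  (J1 effort already set via bond 2)
β3 |I1  (J1 effort already set via bond 2)

dq_C1/dt = F_Sf1 + F_Sf2 - 2*p_I1/3 - 17*q_C1/42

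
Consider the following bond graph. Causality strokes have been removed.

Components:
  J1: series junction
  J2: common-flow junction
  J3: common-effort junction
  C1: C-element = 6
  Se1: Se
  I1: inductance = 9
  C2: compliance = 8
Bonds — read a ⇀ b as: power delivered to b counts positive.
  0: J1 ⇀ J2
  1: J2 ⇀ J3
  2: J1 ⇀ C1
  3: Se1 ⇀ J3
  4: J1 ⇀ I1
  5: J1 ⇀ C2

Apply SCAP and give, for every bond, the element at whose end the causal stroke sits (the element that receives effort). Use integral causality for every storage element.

b0 stroke→J1
b1 stroke→J2
b2 stroke→J1
b3 stroke→J3
b4 stroke→I1
b5 stroke→J1

b3 |J3  (Se1 fixes effort; stroke away)
b1 |J2  (common-e at J3 fixed by 3)
b0 |J1  (J2: last free bond brings flow in)
b2 |J1  (prefer integral on C1)
b4 |I1  (prefer integral on I1)
b5 |J1  (J1 flow already set via bond 4)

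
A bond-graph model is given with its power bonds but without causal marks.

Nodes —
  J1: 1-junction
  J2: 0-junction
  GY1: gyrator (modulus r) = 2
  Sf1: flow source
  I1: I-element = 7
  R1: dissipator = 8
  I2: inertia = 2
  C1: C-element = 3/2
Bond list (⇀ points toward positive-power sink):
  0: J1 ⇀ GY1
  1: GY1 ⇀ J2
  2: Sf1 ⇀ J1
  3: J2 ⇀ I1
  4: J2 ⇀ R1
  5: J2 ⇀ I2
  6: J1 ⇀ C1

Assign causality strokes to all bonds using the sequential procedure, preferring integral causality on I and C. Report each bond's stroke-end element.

#0 →J1
#1 →J2
#2 →Sf1
#3 →I1
#4 →R1
#5 →I2
#6 →J1

b2 stroke at Sf1  (source Sf1 imposes f)
b0 stroke at J1  (J1: bond 2 brought flow, rest push out)
b6 stroke at J1  (J1: bond 2 brought flow, rest push out)
b1 stroke at J2  (through GY1, causality inverts; strokes same side of GY1)
b3 stroke at I1  (0-jn J2 has e-setter on 1)
b4 stroke at R1  (J2: bond 1 brought effort, rest push out)
b5 stroke at I2  (common-e at J2 fixed by 1)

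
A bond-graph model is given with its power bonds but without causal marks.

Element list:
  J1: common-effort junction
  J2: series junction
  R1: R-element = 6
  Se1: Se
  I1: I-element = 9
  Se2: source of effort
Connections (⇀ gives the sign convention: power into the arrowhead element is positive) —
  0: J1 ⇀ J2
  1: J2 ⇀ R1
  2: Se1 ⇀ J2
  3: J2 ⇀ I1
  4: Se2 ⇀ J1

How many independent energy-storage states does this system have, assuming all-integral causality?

1  (I1 all integral)

b2 |J2  (Se1 (Se) sets effort on bond)
b4 |J1  (Se2 fixes effort; stroke away)
b0 |J2  (common-e at J1 fixed by 4)
b3 |I1  (prefer integral on I1)
b1 |J2  (J2: bond 3 brought flow, rest push out)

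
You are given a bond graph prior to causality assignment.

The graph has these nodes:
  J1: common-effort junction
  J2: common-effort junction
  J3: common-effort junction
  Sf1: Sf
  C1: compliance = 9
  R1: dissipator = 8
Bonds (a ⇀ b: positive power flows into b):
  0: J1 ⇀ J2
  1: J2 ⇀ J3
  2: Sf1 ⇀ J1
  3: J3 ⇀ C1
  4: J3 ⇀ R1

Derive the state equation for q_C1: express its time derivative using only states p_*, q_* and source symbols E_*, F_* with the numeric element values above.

dq_C1/dt = F_Sf1 - q_C1/72

b2 →Sf1  (Sf1 (Sf) sets flow on bond)
b0 →J1  (only one effort-in slot at J1)
b1 →J2  (J2 needs exactly one e-in)
b3 →J3  (C1 outputs effort q/C1)
b4 →R1  (common-e at J3 fixed by 3)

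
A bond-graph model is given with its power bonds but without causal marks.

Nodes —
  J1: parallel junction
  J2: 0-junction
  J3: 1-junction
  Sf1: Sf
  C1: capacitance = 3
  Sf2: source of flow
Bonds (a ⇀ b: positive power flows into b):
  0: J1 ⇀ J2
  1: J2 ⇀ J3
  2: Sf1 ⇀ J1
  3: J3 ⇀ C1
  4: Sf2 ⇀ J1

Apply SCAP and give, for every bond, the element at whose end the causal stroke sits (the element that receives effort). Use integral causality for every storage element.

#0 stroke→J1
#1 stroke→J2
#2 stroke→Sf1
#3 stroke→J3
#4 stroke→Sf2

#2 →Sf1  (source Sf1 imposes f)
#4 →Sf2  (source Sf2 imposes f)
#0 →J1  (closing 0-jn rule on J1)
#1 →J2  (only one effort-in slot at J2)
#3 →J3  (1-jn J3 has f-setter on 1)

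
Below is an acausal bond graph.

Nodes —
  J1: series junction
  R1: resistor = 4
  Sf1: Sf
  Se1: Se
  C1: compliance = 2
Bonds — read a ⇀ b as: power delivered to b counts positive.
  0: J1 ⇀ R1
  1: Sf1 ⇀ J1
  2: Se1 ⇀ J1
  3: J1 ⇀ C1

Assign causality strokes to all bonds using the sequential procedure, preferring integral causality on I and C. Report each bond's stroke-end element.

#1 stroke at Sf1  (source Sf1 imposes f)
#2 stroke at J1  (Se1 (Se) sets effort on bond)
#0 stroke at J1  (J1 flow already set via bond 1)
#3 stroke at J1  (J1: bond 1 brought flow, rest push out)

β0 stroke→J1
β1 stroke→Sf1
β2 stroke→J1
β3 stroke→J1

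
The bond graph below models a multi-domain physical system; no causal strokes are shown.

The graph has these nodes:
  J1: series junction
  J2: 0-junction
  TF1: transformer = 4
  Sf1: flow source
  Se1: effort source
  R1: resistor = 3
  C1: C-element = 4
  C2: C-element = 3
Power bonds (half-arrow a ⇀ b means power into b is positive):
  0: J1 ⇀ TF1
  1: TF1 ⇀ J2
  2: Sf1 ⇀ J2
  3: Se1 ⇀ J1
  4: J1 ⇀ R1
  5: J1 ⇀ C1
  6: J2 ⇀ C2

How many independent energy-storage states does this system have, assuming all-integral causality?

#2 stroke at Sf1  (source Sf1 imposes f)
#3 stroke at J1  (Se1 (Se) sets effort on bond)
#5 stroke at J1  (C1 integral (e out))
#6 stroke at J2  (C2 outputs effort q/C2)
#1 stroke at TF1  (J2: bond 6 brought effort, rest push out)
#0 stroke at J1  (TF1 one-in-one-out from 1)
#4 stroke at R1  (J1 needs exactly one f-in)

2  (C1, C2 all integral)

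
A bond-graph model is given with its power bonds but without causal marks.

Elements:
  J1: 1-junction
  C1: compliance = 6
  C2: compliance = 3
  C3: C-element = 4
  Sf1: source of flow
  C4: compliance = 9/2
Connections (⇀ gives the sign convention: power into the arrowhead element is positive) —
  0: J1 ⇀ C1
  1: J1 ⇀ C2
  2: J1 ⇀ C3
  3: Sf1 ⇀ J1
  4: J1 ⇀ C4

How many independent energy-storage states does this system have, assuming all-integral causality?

4  (C1, C2, C3, C4 all integral)

β3 →Sf1  (Sf1: flow source, stroke at near end)
β0 →J1  (J1: bond 3 brought flow, rest push out)
β1 →J1  (common-f at J1 fixed by 3)
β2 →J1  (J1 flow already set via bond 3)
β4 →J1  (J1 flow already set via bond 3)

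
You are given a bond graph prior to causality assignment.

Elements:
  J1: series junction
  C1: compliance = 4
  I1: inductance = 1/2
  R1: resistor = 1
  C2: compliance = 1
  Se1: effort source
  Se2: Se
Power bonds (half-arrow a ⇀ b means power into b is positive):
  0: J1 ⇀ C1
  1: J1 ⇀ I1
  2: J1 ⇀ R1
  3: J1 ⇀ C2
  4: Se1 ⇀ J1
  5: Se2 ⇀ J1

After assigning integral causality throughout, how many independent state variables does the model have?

bond 4 →J1  (Se1 fixes effort; stroke away)
bond 5 →J1  (Se2 (Se) sets effort on bond)
bond 0 →J1  (C1 integral (e out))
bond 1 →I1  (prefer integral on I1)
bond 2 →J1  (common-f at J1 fixed by 1)
bond 3 →J1  (J1 flow already set via bond 1)

3  (C1, C2, I1 all integral)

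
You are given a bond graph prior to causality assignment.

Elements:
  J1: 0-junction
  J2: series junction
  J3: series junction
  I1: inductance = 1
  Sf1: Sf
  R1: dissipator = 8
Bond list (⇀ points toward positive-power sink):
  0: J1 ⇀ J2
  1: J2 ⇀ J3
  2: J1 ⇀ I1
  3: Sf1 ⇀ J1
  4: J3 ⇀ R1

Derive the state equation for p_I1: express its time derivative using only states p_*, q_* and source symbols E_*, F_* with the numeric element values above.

β3 →Sf1  (Sf1: flow source, stroke at near end)
β2 →I1  (prefer integral on I1)
β0 →J1  (closing 0-jn rule on J1)
β1 →J2  (1-jn J2 has f-setter on 0)
β4 →J3  (common-f at J3 fixed by 1)

dp_I1/dt = 8*F_Sf1 - 8*p_I1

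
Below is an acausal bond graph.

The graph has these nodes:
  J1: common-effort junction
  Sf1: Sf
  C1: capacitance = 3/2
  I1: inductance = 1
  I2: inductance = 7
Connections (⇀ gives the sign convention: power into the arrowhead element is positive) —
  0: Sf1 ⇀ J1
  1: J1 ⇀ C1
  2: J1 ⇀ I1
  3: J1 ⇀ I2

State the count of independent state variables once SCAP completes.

3  (C1, I1, I2 all integral)

bond 0 →Sf1  (Sf1: flow source, stroke at near end)
bond 1 →J1  (C1: C, integral causality)
bond 2 →I1  (common-e at J1 fixed by 1)
bond 3 →I2  (J1 effort already set via bond 1)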